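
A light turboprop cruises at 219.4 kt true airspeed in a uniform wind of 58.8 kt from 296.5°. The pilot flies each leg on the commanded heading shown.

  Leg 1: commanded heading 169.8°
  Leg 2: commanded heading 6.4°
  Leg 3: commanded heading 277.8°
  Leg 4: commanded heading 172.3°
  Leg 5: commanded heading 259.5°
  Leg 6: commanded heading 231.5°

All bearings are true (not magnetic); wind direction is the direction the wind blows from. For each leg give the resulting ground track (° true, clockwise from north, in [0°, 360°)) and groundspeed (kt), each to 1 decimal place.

Leg 1: track=159.3°, groundspeed=258.9 kt
Leg 2: track=21.9°, groundspeed=206.7 kt
Leg 3: track=271.2°, groundspeed=164.8 kt
Leg 4: track=161.4°, groundspeed=257.1 kt
Leg 5: track=247.9°, groundspeed=176.0 kt
Leg 6: track=216.2°, groundspeed=201.7 kt

Leg 1: heading 169.8°; drift -10.5° → track 159.3°, groundspeed 258.9 kt
Leg 2: heading 6.4°; drift +15.5° → track 21.9°, groundspeed 206.7 kt
Leg 3: heading 277.8°; drift -6.6° → track 271.2°, groundspeed 164.8 kt
Leg 4: heading 172.3°; drift -10.9° → track 161.4°, groundspeed 257.1 kt
Leg 5: heading 259.5°; drift -11.6° → track 247.9°, groundspeed 176.0 kt
Leg 6: heading 231.5°; drift -15.3° → track 216.2°, groundspeed 201.7 kt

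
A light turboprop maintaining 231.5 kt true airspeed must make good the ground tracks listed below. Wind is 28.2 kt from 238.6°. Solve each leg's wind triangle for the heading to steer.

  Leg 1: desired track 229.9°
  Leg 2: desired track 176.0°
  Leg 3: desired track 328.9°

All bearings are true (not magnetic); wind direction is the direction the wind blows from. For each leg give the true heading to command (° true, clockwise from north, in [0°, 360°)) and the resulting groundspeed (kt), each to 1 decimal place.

Leg 1: heading=231.0°, groundspeed=203.6 kt
Leg 2: heading=182.2°, groundspeed=217.2 kt
Leg 3: heading=321.9°, groundspeed=229.9 kt

Leg 1: desired track 229.9°; wind correction +1.1° → command heading 231.0°, groundspeed 203.6 kt
Leg 2: desired track 176.0°; wind correction +6.2° → command heading 182.2°, groundspeed 217.2 kt
Leg 3: desired track 328.9°; wind correction -7.0° → command heading 321.9°, groundspeed 229.9 kt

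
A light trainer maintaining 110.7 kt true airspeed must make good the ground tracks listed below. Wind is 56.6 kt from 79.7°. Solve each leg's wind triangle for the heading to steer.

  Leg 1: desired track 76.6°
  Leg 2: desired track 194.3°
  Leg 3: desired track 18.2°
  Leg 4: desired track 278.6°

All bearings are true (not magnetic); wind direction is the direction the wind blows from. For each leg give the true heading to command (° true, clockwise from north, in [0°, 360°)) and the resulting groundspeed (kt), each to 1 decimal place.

Leg 1: desired track 76.6°; wind correction +1.6° → command heading 78.2°, groundspeed 54.1 kt
Leg 2: desired track 194.3°; wind correction -27.7° → command heading 166.6°, groundspeed 121.6 kt
Leg 3: desired track 18.2°; wind correction +26.7° → command heading 44.9°, groundspeed 71.9 kt
Leg 4: desired track 278.6°; wind correction +9.5° → command heading 288.1°, groundspeed 162.7 kt

Leg 1: heading=78.2°, groundspeed=54.1 kt
Leg 2: heading=166.6°, groundspeed=121.6 kt
Leg 3: heading=44.9°, groundspeed=71.9 kt
Leg 4: heading=288.1°, groundspeed=162.7 kt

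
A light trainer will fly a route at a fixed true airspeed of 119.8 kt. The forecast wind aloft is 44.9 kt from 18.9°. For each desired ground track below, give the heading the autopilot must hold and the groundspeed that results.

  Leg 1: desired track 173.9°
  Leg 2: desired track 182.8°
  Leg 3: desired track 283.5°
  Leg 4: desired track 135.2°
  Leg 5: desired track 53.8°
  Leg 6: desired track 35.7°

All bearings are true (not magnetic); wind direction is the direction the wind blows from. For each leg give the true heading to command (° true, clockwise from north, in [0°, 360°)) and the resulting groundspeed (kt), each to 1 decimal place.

Leg 1: heading=164.8°, groundspeed=159.0 kt
Leg 2: heading=176.8°, groundspeed=162.3 kt
Leg 3: heading=305.4°, groundspeed=115.4 kt
Leg 4: heading=115.6°, groundspeed=132.7 kt
Leg 5: heading=41.4°, groundspeed=80.2 kt
Leg 6: heading=29.5°, groundspeed=76.1 kt

Leg 1: desired track 173.9°; wind correction -9.1° → command heading 164.8°, groundspeed 159.0 kt
Leg 2: desired track 182.8°; wind correction -6.0° → command heading 176.8°, groundspeed 162.3 kt
Leg 3: desired track 283.5°; wind correction +21.9° → command heading 305.4°, groundspeed 115.4 kt
Leg 4: desired track 135.2°; wind correction -19.6° → command heading 115.6°, groundspeed 132.7 kt
Leg 5: desired track 53.8°; wind correction -12.4° → command heading 41.4°, groundspeed 80.2 kt
Leg 6: desired track 35.7°; wind correction -6.2° → command heading 29.5°, groundspeed 76.1 kt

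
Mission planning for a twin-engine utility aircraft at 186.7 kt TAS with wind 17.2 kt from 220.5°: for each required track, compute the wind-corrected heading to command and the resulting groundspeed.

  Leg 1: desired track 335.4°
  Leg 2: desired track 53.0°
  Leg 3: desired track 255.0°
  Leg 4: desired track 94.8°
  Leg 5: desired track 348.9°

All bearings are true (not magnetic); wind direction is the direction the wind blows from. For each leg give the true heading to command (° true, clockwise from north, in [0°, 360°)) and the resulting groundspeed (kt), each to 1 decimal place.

Leg 1: desired track 335.4°; wind correction -4.8° → command heading 330.6°, groundspeed 193.3 kt
Leg 2: desired track 53.0°; wind correction +1.1° → command heading 54.1°, groundspeed 203.5 kt
Leg 3: desired track 255.0°; wind correction -3.0° → command heading 252.0°, groundspeed 172.3 kt
Leg 4: desired track 94.8°; wind correction +4.3° → command heading 99.1°, groundspeed 196.2 kt
Leg 5: desired track 348.9°; wind correction -4.1° → command heading 344.8°, groundspeed 196.9 kt

Leg 1: heading=330.6°, groundspeed=193.3 kt
Leg 2: heading=54.1°, groundspeed=203.5 kt
Leg 3: heading=252.0°, groundspeed=172.3 kt
Leg 4: heading=99.1°, groundspeed=196.2 kt
Leg 5: heading=344.8°, groundspeed=196.9 kt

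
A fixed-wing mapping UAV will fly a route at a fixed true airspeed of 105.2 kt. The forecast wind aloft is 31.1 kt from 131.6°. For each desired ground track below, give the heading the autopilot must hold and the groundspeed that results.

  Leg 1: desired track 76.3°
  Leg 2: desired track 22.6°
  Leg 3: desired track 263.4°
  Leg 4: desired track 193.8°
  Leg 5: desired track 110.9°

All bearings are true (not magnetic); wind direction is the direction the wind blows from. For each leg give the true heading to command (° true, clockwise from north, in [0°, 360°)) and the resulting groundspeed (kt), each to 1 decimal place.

Leg 1: heading=90.4°, groundspeed=84.3 kt
Leg 2: heading=38.8°, groundspeed=111.1 kt
Leg 3: heading=250.7°, groundspeed=123.3 kt
Leg 4: heading=178.6°, groundspeed=87.0 kt
Leg 5: heading=116.9°, groundspeed=75.5 kt

Leg 1: desired track 76.3°; wind correction +14.1° → command heading 90.4°, groundspeed 84.3 kt
Leg 2: desired track 22.6°; wind correction +16.2° → command heading 38.8°, groundspeed 111.1 kt
Leg 3: desired track 263.4°; wind correction -12.7° → command heading 250.7°, groundspeed 123.3 kt
Leg 4: desired track 193.8°; wind correction -15.2° → command heading 178.6°, groundspeed 87.0 kt
Leg 5: desired track 110.9°; wind correction +6.0° → command heading 116.9°, groundspeed 75.5 kt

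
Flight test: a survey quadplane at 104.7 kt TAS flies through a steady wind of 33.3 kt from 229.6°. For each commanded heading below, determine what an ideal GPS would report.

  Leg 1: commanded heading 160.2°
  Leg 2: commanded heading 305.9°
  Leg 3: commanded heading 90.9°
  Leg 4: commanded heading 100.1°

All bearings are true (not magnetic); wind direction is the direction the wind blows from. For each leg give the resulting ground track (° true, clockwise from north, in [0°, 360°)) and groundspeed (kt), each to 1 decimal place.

Leg 1: track=141.7°, groundspeed=98.1 kt
Leg 2: track=324.4°, groundspeed=102.1 kt
Leg 3: track=81.3°, groundspeed=131.6 kt
Leg 4: track=88.6°, groundspeed=128.5 kt

Leg 1: heading 160.2°; drift -18.5° → track 141.7°, groundspeed 98.1 kt
Leg 2: heading 305.9°; drift +18.5° → track 324.4°, groundspeed 102.1 kt
Leg 3: heading 90.9°; drift -9.6° → track 81.3°, groundspeed 131.6 kt
Leg 4: heading 100.1°; drift -11.5° → track 88.6°, groundspeed 128.5 kt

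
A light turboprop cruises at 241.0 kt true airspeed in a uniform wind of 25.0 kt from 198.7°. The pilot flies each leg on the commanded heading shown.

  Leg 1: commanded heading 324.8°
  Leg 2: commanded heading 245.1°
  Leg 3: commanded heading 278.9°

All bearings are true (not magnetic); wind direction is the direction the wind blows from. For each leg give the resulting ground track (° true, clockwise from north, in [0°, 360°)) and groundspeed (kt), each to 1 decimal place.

Leg 1: track=329.3°, groundspeed=256.5 kt
Leg 2: track=249.7°, groundspeed=224.5 kt
Leg 3: track=284.8°, groundspeed=238.0 kt

Leg 1: heading 324.8°; drift +4.5° → track 329.3°, groundspeed 256.5 kt
Leg 2: heading 245.1°; drift +4.6° → track 249.7°, groundspeed 224.5 kt
Leg 3: heading 278.9°; drift +5.9° → track 284.8°, groundspeed 238.0 kt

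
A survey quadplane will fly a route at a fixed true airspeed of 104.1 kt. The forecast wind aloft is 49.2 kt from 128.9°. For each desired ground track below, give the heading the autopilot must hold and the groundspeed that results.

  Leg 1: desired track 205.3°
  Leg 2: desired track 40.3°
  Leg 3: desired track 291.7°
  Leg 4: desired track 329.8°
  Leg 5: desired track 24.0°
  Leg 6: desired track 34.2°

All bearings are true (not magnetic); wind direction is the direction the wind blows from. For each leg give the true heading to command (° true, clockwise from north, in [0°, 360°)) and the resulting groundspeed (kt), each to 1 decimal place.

Leg 1: desired track 205.3°; wind correction -27.3° → command heading 178.0°, groundspeed 80.9 kt
Leg 2: desired track 40.3°; wind correction +28.2° → command heading 68.5°, groundspeed 90.5 kt
Leg 3: desired track 291.7°; wind correction -8.0° → command heading 283.7°, groundspeed 150.1 kt
Leg 4: desired track 329.8°; wind correction +9.7° → command heading 339.5°, groundspeed 148.6 kt
Leg 5: desired track 24.0°; wind correction +27.2° → command heading 51.2°, groundspeed 105.3 kt
Leg 6: desired track 34.2°; wind correction +28.1° → command heading 62.3°, groundspeed 95.9 kt

Leg 1: heading=178.0°, groundspeed=80.9 kt
Leg 2: heading=68.5°, groundspeed=90.5 kt
Leg 3: heading=283.7°, groundspeed=150.1 kt
Leg 4: heading=339.5°, groundspeed=148.6 kt
Leg 5: heading=51.2°, groundspeed=105.3 kt
Leg 6: heading=62.3°, groundspeed=95.9 kt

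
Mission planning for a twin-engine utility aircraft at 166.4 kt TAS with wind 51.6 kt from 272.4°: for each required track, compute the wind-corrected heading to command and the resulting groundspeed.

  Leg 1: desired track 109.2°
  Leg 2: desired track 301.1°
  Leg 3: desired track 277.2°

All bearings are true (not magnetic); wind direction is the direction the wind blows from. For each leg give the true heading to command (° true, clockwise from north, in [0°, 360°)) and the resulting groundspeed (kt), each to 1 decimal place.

Leg 1: desired track 109.2°; wind correction +5.1° → command heading 114.3°, groundspeed 215.1 kt
Leg 2: desired track 301.1°; wind correction -8.6° → command heading 292.5°, groundspeed 119.3 kt
Leg 3: desired track 277.2°; wind correction -1.5° → command heading 275.7°, groundspeed 114.9 kt

Leg 1: heading=114.3°, groundspeed=215.1 kt
Leg 2: heading=292.5°, groundspeed=119.3 kt
Leg 3: heading=275.7°, groundspeed=114.9 kt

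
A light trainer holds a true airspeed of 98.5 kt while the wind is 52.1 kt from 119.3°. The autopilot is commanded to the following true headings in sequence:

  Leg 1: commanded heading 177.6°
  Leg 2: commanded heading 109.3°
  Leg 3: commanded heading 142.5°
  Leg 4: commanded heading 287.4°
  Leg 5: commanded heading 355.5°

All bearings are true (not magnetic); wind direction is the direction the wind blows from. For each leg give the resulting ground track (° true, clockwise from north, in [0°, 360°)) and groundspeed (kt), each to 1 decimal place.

Leg 1: heading 177.6°; drift +31.9° → track 209.5°, groundspeed 83.8 kt
Leg 2: heading 109.3°; drift -10.9° → track 98.4°, groundspeed 48.1 kt
Leg 3: heading 142.5°; drift +22.1° → track 164.6°, groundspeed 54.6 kt
Leg 4: heading 287.4°; drift +4.1° → track 291.5°, groundspeed 149.9 kt
Leg 5: heading 355.5°; drift -18.8° → track 336.7°, groundspeed 134.6 kt

Leg 1: track=209.5°, groundspeed=83.8 kt
Leg 2: track=98.4°, groundspeed=48.1 kt
Leg 3: track=164.6°, groundspeed=54.6 kt
Leg 4: track=291.5°, groundspeed=149.9 kt
Leg 5: track=336.7°, groundspeed=134.6 kt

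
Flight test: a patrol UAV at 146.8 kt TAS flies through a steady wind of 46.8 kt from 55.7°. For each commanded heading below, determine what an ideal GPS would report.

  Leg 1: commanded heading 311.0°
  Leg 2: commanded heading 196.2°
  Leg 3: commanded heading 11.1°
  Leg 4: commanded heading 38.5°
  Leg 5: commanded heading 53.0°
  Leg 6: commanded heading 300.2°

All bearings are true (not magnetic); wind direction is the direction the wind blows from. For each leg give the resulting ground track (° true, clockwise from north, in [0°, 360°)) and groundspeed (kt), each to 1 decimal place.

Leg 1: heading 311.0°; drift -15.9° → track 295.1°, groundspeed 165.0 kt
Leg 2: heading 196.2°; drift +9.2° → track 205.4°, groundspeed 185.3 kt
Leg 3: heading 11.1°; drift -16.1° → track 355.0°, groundspeed 118.1 kt
Leg 4: heading 38.5°; drift -7.7° → track 30.8°, groundspeed 103.0 kt
Leg 5: heading 53.0°; drift -1.3° → track 51.7°, groundspeed 100.1 kt
Leg 6: heading 300.2°; drift -14.2° → track 286.0°, groundspeed 172.2 kt

Leg 1: track=295.1°, groundspeed=165.0 kt
Leg 2: track=205.4°, groundspeed=185.3 kt
Leg 3: track=355.0°, groundspeed=118.1 kt
Leg 4: track=30.8°, groundspeed=103.0 kt
Leg 5: track=51.7°, groundspeed=100.1 kt
Leg 6: track=286.0°, groundspeed=172.2 kt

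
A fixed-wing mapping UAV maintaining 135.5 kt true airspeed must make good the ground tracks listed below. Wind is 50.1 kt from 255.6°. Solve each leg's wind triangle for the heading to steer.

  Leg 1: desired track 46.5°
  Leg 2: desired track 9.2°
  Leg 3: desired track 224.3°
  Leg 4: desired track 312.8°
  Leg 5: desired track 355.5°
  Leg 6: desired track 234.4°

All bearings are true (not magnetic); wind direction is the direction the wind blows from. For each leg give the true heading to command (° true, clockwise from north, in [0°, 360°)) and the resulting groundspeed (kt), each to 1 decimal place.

Leg 1: heading=36.1°, groundspeed=177.1 kt
Leg 2: heading=349.4°, groundspeed=147.5 kt
Leg 3: heading=235.4°, groundspeed=90.2 kt
Leg 4: heading=294.7°, groundspeed=101.7 kt
Leg 5: heading=334.1°, groundspeed=134.8 kt
Leg 6: heading=242.1°, groundspeed=87.6 kt

Leg 1: desired track 46.5°; wind correction -10.4° → command heading 36.1°, groundspeed 177.1 kt
Leg 2: desired track 9.2°; wind correction -19.8° → command heading 349.4°, groundspeed 147.5 kt
Leg 3: desired track 224.3°; wind correction +11.1° → command heading 235.4°, groundspeed 90.2 kt
Leg 4: desired track 312.8°; wind correction -18.1° → command heading 294.7°, groundspeed 101.7 kt
Leg 5: desired track 355.5°; wind correction -21.4° → command heading 334.1°, groundspeed 134.8 kt
Leg 6: desired track 234.4°; wind correction +7.7° → command heading 242.1°, groundspeed 87.6 kt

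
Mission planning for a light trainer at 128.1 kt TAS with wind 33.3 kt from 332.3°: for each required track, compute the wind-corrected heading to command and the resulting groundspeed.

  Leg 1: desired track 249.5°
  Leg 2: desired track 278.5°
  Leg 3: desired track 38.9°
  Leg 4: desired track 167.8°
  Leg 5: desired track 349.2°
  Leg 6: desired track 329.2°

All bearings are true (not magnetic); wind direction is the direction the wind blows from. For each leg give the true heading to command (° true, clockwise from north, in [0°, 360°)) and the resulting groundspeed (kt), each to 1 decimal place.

Leg 1: heading=264.4°, groundspeed=119.6 kt
Leg 2: heading=290.6°, groundspeed=105.6 kt
Leg 3: heading=25.1°, groundspeed=111.2 kt
Leg 4: heading=171.8°, groundspeed=159.9 kt
Leg 5: heading=344.9°, groundspeed=95.9 kt
Leg 6: heading=330.0°, groundspeed=94.8 kt

Leg 1: desired track 249.5°; wind correction +14.9° → command heading 264.4°, groundspeed 119.6 kt
Leg 2: desired track 278.5°; wind correction +12.1° → command heading 290.6°, groundspeed 105.6 kt
Leg 3: desired track 38.9°; wind correction -13.8° → command heading 25.1°, groundspeed 111.2 kt
Leg 4: desired track 167.8°; wind correction +4.0° → command heading 171.8°, groundspeed 159.9 kt
Leg 5: desired track 349.2°; wind correction -4.3° → command heading 344.9°, groundspeed 95.9 kt
Leg 6: desired track 329.2°; wind correction +0.8° → command heading 330.0°, groundspeed 94.8 kt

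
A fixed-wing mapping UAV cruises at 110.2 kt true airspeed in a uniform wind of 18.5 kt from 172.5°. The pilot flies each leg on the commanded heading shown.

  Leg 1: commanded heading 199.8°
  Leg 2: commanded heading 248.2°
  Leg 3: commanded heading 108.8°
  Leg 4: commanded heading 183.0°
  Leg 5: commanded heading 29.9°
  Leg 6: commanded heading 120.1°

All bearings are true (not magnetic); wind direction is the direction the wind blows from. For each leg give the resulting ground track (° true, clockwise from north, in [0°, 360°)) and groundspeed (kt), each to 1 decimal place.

Leg 1: track=205.0°, groundspeed=94.1 kt
Leg 2: track=257.8°, groundspeed=107.1 kt
Leg 3: track=99.6°, groundspeed=103.3 kt
Leg 4: track=185.1°, groundspeed=92.1 kt
Leg 5: track=24.8°, groundspeed=125.4 kt
Leg 6: track=111.7°, groundspeed=100.0 kt

Leg 1: heading 199.8°; drift +5.2° → track 205.0°, groundspeed 94.1 kt
Leg 2: heading 248.2°; drift +9.6° → track 257.8°, groundspeed 107.1 kt
Leg 3: heading 108.8°; drift -9.2° → track 99.6°, groundspeed 103.3 kt
Leg 4: heading 183.0°; drift +2.1° → track 185.1°, groundspeed 92.1 kt
Leg 5: heading 29.9°; drift -5.1° → track 24.8°, groundspeed 125.4 kt
Leg 6: heading 120.1°; drift -8.4° → track 111.7°, groundspeed 100.0 kt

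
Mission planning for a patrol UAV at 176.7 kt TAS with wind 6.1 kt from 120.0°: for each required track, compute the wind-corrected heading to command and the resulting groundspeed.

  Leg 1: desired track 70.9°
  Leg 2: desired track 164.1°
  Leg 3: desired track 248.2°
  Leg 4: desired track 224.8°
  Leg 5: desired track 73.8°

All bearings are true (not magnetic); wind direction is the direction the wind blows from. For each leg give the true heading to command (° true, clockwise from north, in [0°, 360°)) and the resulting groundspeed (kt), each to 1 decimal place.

Leg 1: desired track 70.9°; wind correction +1.5° → command heading 72.4°, groundspeed 172.6 kt
Leg 2: desired track 164.1°; wind correction -1.4° → command heading 162.7°, groundspeed 172.3 kt
Leg 3: desired track 248.2°; wind correction -1.6° → command heading 246.6°, groundspeed 180.4 kt
Leg 4: desired track 224.8°; wind correction -1.9° → command heading 222.9°, groundspeed 178.2 kt
Leg 5: desired track 73.8°; wind correction +1.4° → command heading 75.2°, groundspeed 172.4 kt

Leg 1: heading=72.4°, groundspeed=172.6 kt
Leg 2: heading=162.7°, groundspeed=172.3 kt
Leg 3: heading=246.6°, groundspeed=180.4 kt
Leg 4: heading=222.9°, groundspeed=178.2 kt
Leg 5: heading=75.2°, groundspeed=172.4 kt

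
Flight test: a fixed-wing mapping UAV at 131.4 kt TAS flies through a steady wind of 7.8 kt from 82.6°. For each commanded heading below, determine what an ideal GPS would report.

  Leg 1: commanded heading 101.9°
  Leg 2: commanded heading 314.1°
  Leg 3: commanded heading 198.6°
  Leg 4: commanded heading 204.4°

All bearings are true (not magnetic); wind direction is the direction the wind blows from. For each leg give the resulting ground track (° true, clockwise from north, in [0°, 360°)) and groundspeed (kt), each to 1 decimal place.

Leg 1: heading 101.9°; drift +1.2° → track 103.1°, groundspeed 124.1 kt
Leg 2: heading 314.1°; drift -2.6° → track 311.5°, groundspeed 136.4 kt
Leg 3: heading 198.6°; drift +3.0° → track 201.6°, groundspeed 135.0 kt
Leg 4: heading 204.4°; drift +2.8° → track 207.2°, groundspeed 135.7 kt

Leg 1: track=103.1°, groundspeed=124.1 kt
Leg 2: track=311.5°, groundspeed=136.4 kt
Leg 3: track=201.6°, groundspeed=135.0 kt
Leg 4: track=207.2°, groundspeed=135.7 kt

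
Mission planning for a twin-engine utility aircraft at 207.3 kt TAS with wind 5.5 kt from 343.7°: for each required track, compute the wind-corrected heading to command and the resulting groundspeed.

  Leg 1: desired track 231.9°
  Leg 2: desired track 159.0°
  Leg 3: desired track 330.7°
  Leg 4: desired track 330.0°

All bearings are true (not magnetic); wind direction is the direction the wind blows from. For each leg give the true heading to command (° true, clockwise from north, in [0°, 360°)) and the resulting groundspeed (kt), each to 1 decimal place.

Leg 1: desired track 231.9°; wind correction +1.4° → command heading 233.3°, groundspeed 209.3 kt
Leg 2: desired track 159.0°; wind correction -0.1° → command heading 158.9°, groundspeed 212.8 kt
Leg 3: desired track 330.7°; wind correction +0.3° → command heading 331.0°, groundspeed 201.9 kt
Leg 4: desired track 330.0°; wind correction +0.4° → command heading 330.4°, groundspeed 202.0 kt

Leg 1: heading=233.3°, groundspeed=209.3 kt
Leg 2: heading=158.9°, groundspeed=212.8 kt
Leg 3: heading=331.0°, groundspeed=201.9 kt
Leg 4: heading=330.4°, groundspeed=202.0 kt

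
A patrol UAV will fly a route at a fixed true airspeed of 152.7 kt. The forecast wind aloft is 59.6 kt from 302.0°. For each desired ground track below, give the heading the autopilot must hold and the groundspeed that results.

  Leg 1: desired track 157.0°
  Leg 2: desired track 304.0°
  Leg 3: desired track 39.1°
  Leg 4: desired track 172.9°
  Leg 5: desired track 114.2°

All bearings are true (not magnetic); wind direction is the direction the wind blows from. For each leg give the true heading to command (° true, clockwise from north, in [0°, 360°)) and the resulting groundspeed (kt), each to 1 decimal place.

Leg 1: heading=169.9°, groundspeed=197.6 kt
Leg 2: heading=303.2°, groundspeed=93.1 kt
Leg 3: heading=16.3°, groundspeed=148.1 kt
Leg 4: heading=190.5°, groundspeed=183.1 kt
Leg 5: heading=111.2°, groundspeed=211.5 kt

Leg 1: desired track 157.0°; wind correction +12.9° → command heading 169.9°, groundspeed 197.6 kt
Leg 2: desired track 304.0°; wind correction -0.8° → command heading 303.2°, groundspeed 93.1 kt
Leg 3: desired track 39.1°; wind correction -22.8° → command heading 16.3°, groundspeed 148.1 kt
Leg 4: desired track 172.9°; wind correction +17.6° → command heading 190.5°, groundspeed 183.1 kt
Leg 5: desired track 114.2°; wind correction -3.0° → command heading 111.2°, groundspeed 211.5 kt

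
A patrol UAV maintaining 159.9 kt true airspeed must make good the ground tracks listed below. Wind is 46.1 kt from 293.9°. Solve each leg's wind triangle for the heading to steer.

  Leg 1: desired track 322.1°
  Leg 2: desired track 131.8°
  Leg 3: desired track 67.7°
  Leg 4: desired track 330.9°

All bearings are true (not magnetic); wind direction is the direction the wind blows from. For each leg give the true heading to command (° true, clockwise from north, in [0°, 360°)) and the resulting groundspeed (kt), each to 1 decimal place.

Leg 1: heading=314.3°, groundspeed=117.8 kt
Leg 2: heading=136.9°, groundspeed=203.1 kt
Leg 3: heading=55.7°, groundspeed=188.3 kt
Leg 4: heading=320.9°, groundspeed=120.7 kt

Leg 1: desired track 322.1°; wind correction -7.8° → command heading 314.3°, groundspeed 117.8 kt
Leg 2: desired track 131.8°; wind correction +5.1° → command heading 136.9°, groundspeed 203.1 kt
Leg 3: desired track 67.7°; wind correction -12.0° → command heading 55.7°, groundspeed 188.3 kt
Leg 4: desired track 330.9°; wind correction -10.0° → command heading 320.9°, groundspeed 120.7 kt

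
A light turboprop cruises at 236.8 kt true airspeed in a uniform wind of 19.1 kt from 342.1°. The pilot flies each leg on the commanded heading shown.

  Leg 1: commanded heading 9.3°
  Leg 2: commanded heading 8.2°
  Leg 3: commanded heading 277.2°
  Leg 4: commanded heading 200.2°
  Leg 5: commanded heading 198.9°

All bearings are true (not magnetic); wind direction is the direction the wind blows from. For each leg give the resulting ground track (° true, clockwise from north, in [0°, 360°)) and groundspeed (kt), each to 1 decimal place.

Leg 1: track=11.6°, groundspeed=220.0 kt
Leg 2: track=10.4°, groundspeed=219.8 kt
Leg 3: track=272.9°, groundspeed=229.4 kt
Leg 4: track=197.5°, groundspeed=252.1 kt
Leg 5: track=196.3°, groundspeed=252.4 kt

Leg 1: heading 9.3°; drift +2.3° → track 11.6°, groundspeed 220.0 kt
Leg 2: heading 8.2°; drift +2.2° → track 10.4°, groundspeed 219.8 kt
Leg 3: heading 277.2°; drift -4.3° → track 272.9°, groundspeed 229.4 kt
Leg 4: heading 200.2°; drift -2.7° → track 197.5°, groundspeed 252.1 kt
Leg 5: heading 198.9°; drift -2.6° → track 196.3°, groundspeed 252.4 kt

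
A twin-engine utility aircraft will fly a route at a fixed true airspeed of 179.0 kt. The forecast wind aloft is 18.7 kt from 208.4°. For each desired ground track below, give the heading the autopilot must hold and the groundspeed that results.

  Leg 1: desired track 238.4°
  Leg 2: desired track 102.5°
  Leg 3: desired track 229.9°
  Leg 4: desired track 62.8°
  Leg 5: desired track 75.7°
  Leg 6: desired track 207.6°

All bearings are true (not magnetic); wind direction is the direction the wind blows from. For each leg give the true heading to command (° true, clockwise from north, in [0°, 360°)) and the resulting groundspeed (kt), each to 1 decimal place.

Leg 1: desired track 238.4°; wind correction -3.0° → command heading 235.4°, groundspeed 162.6 kt
Leg 2: desired track 102.5°; wind correction +5.8° → command heading 108.3°, groundspeed 183.2 kt
Leg 3: desired track 229.9°; wind correction -2.2° → command heading 227.7°, groundspeed 161.5 kt
Leg 4: desired track 62.8°; wind correction +3.4° → command heading 66.2°, groundspeed 194.1 kt
Leg 5: desired track 75.7°; wind correction +4.4° → command heading 80.1°, groundspeed 191.2 kt
Leg 6: desired track 207.6°; wind correction +0.1° → command heading 207.7°, groundspeed 160.3 kt

Leg 1: heading=235.4°, groundspeed=162.6 kt
Leg 2: heading=108.3°, groundspeed=183.2 kt
Leg 3: heading=227.7°, groundspeed=161.5 kt
Leg 4: heading=66.2°, groundspeed=194.1 kt
Leg 5: heading=80.1°, groundspeed=191.2 kt
Leg 6: heading=207.7°, groundspeed=160.3 kt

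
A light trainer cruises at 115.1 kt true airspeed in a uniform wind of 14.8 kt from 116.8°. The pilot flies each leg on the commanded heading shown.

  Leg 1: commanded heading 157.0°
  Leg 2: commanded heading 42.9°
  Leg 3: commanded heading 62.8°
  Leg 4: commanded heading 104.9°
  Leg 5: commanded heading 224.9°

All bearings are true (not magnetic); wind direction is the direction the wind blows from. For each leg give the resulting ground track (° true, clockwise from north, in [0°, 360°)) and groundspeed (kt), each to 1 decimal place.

Leg 1: heading 157.0°; drift +5.3° → track 162.3°, groundspeed 104.2 kt
Leg 2: heading 42.9°; drift -7.3° → track 35.6°, groundspeed 111.9 kt
Leg 3: heading 62.8°; drift -6.4° → track 56.4°, groundspeed 107.1 kt
Leg 4: heading 104.9°; drift -1.7° → track 103.2°, groundspeed 100.7 kt
Leg 5: heading 224.9°; drift +6.7° → track 231.6°, groundspeed 120.5 kt

Leg 1: track=162.3°, groundspeed=104.2 kt
Leg 2: track=35.6°, groundspeed=111.9 kt
Leg 3: track=56.4°, groundspeed=107.1 kt
Leg 4: track=103.2°, groundspeed=100.7 kt
Leg 5: track=231.6°, groundspeed=120.5 kt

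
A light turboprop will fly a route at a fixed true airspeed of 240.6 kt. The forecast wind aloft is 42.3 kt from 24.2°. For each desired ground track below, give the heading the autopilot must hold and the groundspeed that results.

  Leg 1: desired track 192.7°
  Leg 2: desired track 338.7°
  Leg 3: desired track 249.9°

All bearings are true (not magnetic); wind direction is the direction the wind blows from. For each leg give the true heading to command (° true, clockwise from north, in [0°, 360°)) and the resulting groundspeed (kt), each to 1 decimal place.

Leg 1: desired track 192.7°; wind correction -2.0° → command heading 190.7°, groundspeed 281.9 kt
Leg 2: desired track 338.7°; wind correction +7.2° → command heading 345.9°, groundspeed 209.1 kt
Leg 3: desired track 249.9°; wind correction +7.2° → command heading 257.1°, groundspeed 268.2 kt

Leg 1: heading=190.7°, groundspeed=281.9 kt
Leg 2: heading=345.9°, groundspeed=209.1 kt
Leg 3: heading=257.1°, groundspeed=268.2 kt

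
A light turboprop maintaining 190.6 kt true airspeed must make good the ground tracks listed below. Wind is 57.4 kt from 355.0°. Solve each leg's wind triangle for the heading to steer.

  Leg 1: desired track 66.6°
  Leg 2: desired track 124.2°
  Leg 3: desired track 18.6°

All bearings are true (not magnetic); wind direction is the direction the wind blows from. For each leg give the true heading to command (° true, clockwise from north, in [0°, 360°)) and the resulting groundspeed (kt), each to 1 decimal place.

Leg 1: desired track 66.6°; wind correction -16.6° → command heading 50.0°, groundspeed 164.5 kt
Leg 2: desired track 124.2°; wind correction -13.5° → command heading 110.7°, groundspeed 221.6 kt
Leg 3: desired track 18.6°; wind correction -6.9° → command heading 11.7°, groundspeed 136.6 kt

Leg 1: heading=50.0°, groundspeed=164.5 kt
Leg 2: heading=110.7°, groundspeed=221.6 kt
Leg 3: heading=11.7°, groundspeed=136.6 kt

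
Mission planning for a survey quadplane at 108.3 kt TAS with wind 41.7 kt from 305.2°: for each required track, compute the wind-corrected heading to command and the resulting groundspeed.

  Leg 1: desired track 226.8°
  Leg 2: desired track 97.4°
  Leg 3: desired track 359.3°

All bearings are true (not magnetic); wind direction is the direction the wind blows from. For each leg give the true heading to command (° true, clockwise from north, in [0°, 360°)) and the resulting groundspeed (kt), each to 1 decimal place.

Leg 1: desired track 226.8°; wind correction +22.2° → command heading 249.0°, groundspeed 91.9 kt
Leg 2: desired track 97.4°; wind correction -10.3° → command heading 87.1°, groundspeed 143.4 kt
Leg 3: desired track 359.3°; wind correction -18.2° → command heading 341.1°, groundspeed 78.4 kt

Leg 1: heading=249.0°, groundspeed=91.9 kt
Leg 2: heading=87.1°, groundspeed=143.4 kt
Leg 3: heading=341.1°, groundspeed=78.4 kt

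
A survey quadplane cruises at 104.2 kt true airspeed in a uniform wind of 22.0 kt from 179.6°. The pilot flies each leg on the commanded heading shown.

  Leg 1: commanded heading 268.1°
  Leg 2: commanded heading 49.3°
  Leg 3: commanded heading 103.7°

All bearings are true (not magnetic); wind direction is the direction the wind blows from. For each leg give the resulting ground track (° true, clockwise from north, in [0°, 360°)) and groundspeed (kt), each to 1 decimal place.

Leg 1: heading 268.1°; drift +12.0° → track 280.1°, groundspeed 105.9 kt
Leg 2: heading 49.3°; drift -8.1° → track 41.2°, groundspeed 119.6 kt
Leg 3: heading 103.7°; drift -12.2° → track 91.5°, groundspeed 101.1 kt

Leg 1: track=280.1°, groundspeed=105.9 kt
Leg 2: track=41.2°, groundspeed=119.6 kt
Leg 3: track=91.5°, groundspeed=101.1 kt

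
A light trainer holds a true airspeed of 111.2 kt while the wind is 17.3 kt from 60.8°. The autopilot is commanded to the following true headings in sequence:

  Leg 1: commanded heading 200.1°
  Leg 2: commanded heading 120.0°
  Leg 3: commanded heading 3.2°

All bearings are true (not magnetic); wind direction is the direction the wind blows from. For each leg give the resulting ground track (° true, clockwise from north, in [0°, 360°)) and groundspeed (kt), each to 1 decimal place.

Leg 1: heading 200.1°; drift +5.2° → track 205.3°, groundspeed 124.8 kt
Leg 2: heading 120.0°; drift +8.3° → track 128.3°, groundspeed 103.4 kt
Leg 3: heading 3.2°; drift -8.2° → track 355.0°, groundspeed 103.0 kt

Leg 1: track=205.3°, groundspeed=124.8 kt
Leg 2: track=128.3°, groundspeed=103.4 kt
Leg 3: track=355.0°, groundspeed=103.0 kt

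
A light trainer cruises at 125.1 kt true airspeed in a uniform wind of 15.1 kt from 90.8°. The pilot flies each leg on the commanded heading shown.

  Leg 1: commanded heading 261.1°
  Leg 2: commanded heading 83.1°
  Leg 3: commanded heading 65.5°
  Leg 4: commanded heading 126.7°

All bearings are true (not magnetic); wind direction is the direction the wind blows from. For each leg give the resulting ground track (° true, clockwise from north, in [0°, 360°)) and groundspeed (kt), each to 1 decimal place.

Leg 1: heading 261.1°; drift +1.0° → track 262.1°, groundspeed 140.0 kt
Leg 2: heading 83.1°; drift -1.1° → track 82.0°, groundspeed 110.2 kt
Leg 3: heading 65.5°; drift -3.3° → track 62.2°, groundspeed 111.6 kt
Leg 4: heading 126.7°; drift +4.5° → track 131.2°, groundspeed 113.2 kt

Leg 1: track=262.1°, groundspeed=140.0 kt
Leg 2: track=82.0°, groundspeed=110.2 kt
Leg 3: track=62.2°, groundspeed=111.6 kt
Leg 4: track=131.2°, groundspeed=113.2 kt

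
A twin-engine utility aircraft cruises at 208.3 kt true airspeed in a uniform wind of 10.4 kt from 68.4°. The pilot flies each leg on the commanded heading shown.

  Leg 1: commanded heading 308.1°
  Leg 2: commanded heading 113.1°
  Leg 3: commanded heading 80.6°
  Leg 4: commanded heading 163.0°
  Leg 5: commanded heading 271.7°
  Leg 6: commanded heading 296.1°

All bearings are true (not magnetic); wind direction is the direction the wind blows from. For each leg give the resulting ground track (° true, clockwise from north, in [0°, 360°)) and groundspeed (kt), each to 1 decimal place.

Leg 1: track=305.7°, groundspeed=213.7 kt
Leg 2: track=115.2°, groundspeed=201.0 kt
Leg 3: track=81.2°, groundspeed=198.1 kt
Leg 4: track=165.8°, groundspeed=209.4 kt
Leg 5: track=270.6°, groundspeed=217.9 kt
Leg 6: track=294.1°, groundspeed=215.4 kt

Leg 1: heading 308.1°; drift -2.4° → track 305.7°, groundspeed 213.7 kt
Leg 2: heading 113.1°; drift +2.1° → track 115.2°, groundspeed 201.0 kt
Leg 3: heading 80.6°; drift +0.6° → track 81.2°, groundspeed 198.1 kt
Leg 4: heading 163.0°; drift +2.8° → track 165.8°, groundspeed 209.4 kt
Leg 5: heading 271.7°; drift -1.1° → track 270.6°, groundspeed 217.9 kt
Leg 6: heading 296.1°; drift -2.0° → track 294.1°, groundspeed 215.4 kt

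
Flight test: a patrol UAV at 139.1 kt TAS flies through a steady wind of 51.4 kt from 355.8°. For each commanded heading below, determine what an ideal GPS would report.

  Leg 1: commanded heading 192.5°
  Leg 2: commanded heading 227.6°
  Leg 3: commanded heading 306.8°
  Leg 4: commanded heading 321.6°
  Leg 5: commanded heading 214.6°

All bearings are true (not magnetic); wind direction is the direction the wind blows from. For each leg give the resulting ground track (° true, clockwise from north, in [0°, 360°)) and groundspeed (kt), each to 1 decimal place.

Leg 1: track=188.0°, groundspeed=188.9 kt
Leg 2: track=214.3°, groundspeed=175.6 kt
Leg 3: track=286.6°, groundspeed=112.3 kt
Leg 4: track=304.9°, groundspeed=100.8 kt
Leg 5: track=204.4°, groundspeed=182.0 kt

Leg 1: heading 192.5°; drift -4.5° → track 188.0°, groundspeed 188.9 kt
Leg 2: heading 227.6°; drift -13.3° → track 214.3°, groundspeed 175.6 kt
Leg 3: heading 306.8°; drift -20.2° → track 286.6°, groundspeed 112.3 kt
Leg 4: heading 321.6°; drift -16.7° → track 304.9°, groundspeed 100.8 kt
Leg 5: heading 214.6°; drift -10.2° → track 204.4°, groundspeed 182.0 kt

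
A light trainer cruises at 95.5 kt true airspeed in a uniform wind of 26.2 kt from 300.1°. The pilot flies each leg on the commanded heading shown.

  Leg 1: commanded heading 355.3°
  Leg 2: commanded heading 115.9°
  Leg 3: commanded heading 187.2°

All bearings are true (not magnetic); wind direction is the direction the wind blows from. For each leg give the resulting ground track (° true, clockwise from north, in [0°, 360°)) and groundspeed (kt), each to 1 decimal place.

Leg 1: track=10.3°, groundspeed=83.4 kt
Leg 2: track=116.8°, groundspeed=121.6 kt
Leg 3: track=174.3°, groundspeed=108.4 kt

Leg 1: heading 355.3°; drift +15.0° → track 10.3°, groundspeed 83.4 kt
Leg 2: heading 115.9°; drift +0.9° → track 116.8°, groundspeed 121.6 kt
Leg 3: heading 187.2°; drift -12.9° → track 174.3°, groundspeed 108.4 kt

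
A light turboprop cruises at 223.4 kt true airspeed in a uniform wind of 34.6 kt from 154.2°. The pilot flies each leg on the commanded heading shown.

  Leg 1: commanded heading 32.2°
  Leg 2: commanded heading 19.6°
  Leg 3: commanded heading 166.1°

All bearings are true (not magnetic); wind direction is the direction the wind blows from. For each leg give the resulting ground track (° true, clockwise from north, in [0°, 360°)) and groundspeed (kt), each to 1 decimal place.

Leg 1: track=25.3°, groundspeed=243.5 kt
Leg 2: track=13.9°, groundspeed=248.9 kt
Leg 3: track=168.3°, groundspeed=189.7 kt

Leg 1: heading 32.2°; drift -6.9° → track 25.3°, groundspeed 243.5 kt
Leg 2: heading 19.6°; drift -5.7° → track 13.9°, groundspeed 248.9 kt
Leg 3: heading 166.1°; drift +2.2° → track 168.3°, groundspeed 189.7 kt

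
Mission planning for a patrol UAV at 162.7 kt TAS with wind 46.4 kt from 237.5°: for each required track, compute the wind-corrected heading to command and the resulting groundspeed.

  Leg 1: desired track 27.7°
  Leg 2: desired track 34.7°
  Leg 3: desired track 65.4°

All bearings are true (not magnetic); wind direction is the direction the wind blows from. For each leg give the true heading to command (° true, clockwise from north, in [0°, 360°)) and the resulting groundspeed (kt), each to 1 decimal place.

Leg 1: desired track 27.7°; wind correction -8.1° → command heading 19.6°, groundspeed 201.3 kt
Leg 2: desired track 34.7°; wind correction -6.3° → command heading 28.4°, groundspeed 204.5 kt
Leg 3: desired track 65.4°; wind correction +2.2° → command heading 67.6°, groundspeed 208.5 kt

Leg 1: heading=19.6°, groundspeed=201.3 kt
Leg 2: heading=28.4°, groundspeed=204.5 kt
Leg 3: heading=67.6°, groundspeed=208.5 kt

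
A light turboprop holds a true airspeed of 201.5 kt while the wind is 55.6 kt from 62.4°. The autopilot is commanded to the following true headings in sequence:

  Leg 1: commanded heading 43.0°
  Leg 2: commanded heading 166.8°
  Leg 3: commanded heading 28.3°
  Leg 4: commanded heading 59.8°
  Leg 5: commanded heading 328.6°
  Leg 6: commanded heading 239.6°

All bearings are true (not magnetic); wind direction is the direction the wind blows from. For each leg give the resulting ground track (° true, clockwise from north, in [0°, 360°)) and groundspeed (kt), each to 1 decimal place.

Leg 1: track=35.9°, groundspeed=150.2 kt
Leg 2: track=180.8°, groundspeed=222.0 kt
Leg 3: track=17.0°, groundspeed=158.6 kt
Leg 4: track=58.8°, groundspeed=146.0 kt
Leg 5: track=313.5°, groundspeed=212.6 kt
Leg 6: track=240.2°, groundspeed=257.0 kt

Leg 1: heading 43.0°; drift -7.1° → track 35.9°, groundspeed 150.2 kt
Leg 2: heading 166.8°; drift +14.0° → track 180.8°, groundspeed 222.0 kt
Leg 3: heading 28.3°; drift -11.3° → track 17.0°, groundspeed 158.6 kt
Leg 4: heading 59.8°; drift -1.0° → track 58.8°, groundspeed 146.0 kt
Leg 5: heading 328.6°; drift -15.1° → track 313.5°, groundspeed 212.6 kt
Leg 6: heading 239.6°; drift +0.6° → track 240.2°, groundspeed 257.0 kt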